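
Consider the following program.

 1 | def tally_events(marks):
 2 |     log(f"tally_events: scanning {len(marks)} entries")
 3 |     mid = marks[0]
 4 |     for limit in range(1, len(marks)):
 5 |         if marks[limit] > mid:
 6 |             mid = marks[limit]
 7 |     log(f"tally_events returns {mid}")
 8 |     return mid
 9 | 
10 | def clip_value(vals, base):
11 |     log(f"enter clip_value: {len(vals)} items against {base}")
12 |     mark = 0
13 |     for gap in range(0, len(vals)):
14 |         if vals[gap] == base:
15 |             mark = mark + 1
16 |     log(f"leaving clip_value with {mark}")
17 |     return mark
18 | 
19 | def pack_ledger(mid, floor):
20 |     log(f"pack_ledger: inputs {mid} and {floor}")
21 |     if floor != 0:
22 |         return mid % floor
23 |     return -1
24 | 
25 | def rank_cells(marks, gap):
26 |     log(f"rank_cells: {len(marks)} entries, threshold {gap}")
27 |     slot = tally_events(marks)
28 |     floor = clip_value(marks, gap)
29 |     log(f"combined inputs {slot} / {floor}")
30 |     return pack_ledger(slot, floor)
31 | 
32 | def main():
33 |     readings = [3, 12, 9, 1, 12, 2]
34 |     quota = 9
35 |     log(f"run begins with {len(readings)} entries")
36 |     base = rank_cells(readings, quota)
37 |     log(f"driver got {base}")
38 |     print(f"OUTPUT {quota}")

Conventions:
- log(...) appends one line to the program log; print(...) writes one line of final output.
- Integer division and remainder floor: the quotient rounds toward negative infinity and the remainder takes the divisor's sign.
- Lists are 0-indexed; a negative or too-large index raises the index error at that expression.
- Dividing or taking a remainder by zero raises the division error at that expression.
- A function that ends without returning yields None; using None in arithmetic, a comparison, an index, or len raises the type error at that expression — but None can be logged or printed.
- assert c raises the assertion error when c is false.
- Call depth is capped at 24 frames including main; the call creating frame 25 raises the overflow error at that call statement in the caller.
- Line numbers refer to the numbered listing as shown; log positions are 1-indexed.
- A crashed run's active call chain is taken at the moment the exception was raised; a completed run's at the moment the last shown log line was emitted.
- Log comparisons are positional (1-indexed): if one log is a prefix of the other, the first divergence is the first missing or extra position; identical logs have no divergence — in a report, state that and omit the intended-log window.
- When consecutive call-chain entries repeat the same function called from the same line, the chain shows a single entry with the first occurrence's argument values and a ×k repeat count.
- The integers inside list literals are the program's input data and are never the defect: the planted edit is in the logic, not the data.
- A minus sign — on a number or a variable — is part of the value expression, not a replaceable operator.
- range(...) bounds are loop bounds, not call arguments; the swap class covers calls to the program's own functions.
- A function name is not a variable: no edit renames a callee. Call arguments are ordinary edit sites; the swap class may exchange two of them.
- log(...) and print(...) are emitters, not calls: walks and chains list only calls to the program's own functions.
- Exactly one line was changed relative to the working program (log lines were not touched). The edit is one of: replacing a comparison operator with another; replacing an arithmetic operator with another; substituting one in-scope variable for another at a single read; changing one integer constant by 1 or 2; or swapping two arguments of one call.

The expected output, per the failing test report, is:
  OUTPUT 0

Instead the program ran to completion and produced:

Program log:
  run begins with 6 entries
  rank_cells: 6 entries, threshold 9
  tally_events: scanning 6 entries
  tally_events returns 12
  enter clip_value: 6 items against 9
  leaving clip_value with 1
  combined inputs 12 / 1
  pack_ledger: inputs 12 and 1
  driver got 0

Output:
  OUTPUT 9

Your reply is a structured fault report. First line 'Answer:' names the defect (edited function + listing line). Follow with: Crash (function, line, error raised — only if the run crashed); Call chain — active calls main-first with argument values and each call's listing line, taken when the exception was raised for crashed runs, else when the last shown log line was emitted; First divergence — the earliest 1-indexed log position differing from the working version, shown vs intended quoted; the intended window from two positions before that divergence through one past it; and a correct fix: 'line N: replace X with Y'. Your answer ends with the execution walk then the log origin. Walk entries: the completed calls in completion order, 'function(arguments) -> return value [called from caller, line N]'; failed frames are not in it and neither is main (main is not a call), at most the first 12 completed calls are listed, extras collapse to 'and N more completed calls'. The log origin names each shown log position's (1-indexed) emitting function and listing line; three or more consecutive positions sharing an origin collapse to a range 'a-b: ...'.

Answer: the defect is in main at line 38.
Core observation: Nothing in the log betrays the bug — only the output does.
Call chain: main.
First divergence: none — the logs agree in full.
Execution walk:
  tally_events([3, 12, 9, 1, 12, 2]) -> 12  [called from rank_cells, line 27]
  clip_value([3, 12, 9, 1, 12, 2], 9) -> 1  [called from rank_cells, line 28]
  pack_ledger(12, 1) -> 0  [called from rank_cells, line 30]
  rank_cells([3, 12, 9, 1, 12, 2], 9) -> 0  [called from main, line 36]
Origin of each log line:
  1: emitted by main (line 35)
  2: emitted by rank_cells (line 26)
  3: emitted by tally_events (line 2)
  4: emitted by tally_events (line 7)
  5: emitted by clip_value (line 11)
  6: emitted by clip_value (line 16)
  7: emitted by rank_cells (line 29)
  8: emitted by pack_ledger (line 20)
  9: emitted by main (line 37)
A correct fix: line 38: replace `quota` with `base`.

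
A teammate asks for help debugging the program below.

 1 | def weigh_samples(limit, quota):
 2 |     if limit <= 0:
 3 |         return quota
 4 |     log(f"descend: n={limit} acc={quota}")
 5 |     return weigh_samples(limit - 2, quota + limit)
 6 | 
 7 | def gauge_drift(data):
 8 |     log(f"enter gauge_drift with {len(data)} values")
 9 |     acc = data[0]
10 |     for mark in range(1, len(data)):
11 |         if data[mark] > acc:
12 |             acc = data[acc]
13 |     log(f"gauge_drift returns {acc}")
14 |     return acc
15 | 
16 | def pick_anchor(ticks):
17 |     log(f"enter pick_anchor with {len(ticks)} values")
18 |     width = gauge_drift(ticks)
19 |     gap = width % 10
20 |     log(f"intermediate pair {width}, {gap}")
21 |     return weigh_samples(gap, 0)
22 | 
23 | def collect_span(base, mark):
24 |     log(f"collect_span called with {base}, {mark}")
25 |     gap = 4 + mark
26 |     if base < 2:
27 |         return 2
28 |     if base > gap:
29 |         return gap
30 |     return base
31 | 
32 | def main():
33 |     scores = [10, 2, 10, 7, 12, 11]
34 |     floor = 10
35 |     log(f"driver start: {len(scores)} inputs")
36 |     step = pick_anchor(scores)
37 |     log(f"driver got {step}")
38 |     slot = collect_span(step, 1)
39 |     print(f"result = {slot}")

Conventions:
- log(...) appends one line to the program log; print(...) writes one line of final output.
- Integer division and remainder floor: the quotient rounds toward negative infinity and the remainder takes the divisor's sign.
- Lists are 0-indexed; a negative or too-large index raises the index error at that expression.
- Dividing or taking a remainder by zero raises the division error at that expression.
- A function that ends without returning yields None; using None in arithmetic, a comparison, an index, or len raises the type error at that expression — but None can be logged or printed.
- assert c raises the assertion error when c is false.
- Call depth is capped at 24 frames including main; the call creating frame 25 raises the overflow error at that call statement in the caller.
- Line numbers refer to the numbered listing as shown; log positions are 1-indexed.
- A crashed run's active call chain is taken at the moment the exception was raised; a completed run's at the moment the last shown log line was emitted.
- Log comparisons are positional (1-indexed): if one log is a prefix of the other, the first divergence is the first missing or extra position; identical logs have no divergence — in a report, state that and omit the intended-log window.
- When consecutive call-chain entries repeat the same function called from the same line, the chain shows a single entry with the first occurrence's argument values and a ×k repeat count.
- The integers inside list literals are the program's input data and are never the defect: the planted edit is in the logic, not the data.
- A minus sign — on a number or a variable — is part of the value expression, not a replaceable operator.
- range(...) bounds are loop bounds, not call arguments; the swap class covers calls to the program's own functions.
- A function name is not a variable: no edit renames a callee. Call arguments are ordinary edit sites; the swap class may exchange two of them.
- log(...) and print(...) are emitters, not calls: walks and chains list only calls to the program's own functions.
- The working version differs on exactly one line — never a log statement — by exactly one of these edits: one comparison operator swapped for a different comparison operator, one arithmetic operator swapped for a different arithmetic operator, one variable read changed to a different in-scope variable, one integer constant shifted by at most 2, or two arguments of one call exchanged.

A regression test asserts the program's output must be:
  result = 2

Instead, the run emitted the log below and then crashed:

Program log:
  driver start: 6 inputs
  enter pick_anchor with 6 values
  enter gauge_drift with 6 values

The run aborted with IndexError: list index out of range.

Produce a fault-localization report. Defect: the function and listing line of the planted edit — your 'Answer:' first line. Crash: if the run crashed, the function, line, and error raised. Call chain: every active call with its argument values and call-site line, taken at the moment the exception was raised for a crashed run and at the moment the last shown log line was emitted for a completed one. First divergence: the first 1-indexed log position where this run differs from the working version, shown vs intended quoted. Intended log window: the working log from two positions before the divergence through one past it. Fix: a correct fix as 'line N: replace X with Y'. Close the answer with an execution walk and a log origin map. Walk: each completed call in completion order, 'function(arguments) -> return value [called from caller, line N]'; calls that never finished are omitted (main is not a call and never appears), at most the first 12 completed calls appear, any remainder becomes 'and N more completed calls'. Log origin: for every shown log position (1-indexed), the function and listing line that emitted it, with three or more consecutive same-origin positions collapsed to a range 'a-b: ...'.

Answer: the defect is in gauge_drift at line 12.
The tell: Only 3 log lines were emitted before the run died; the intended continuation was 'gauge_drift returns 12'.
Crash: gauge_drift, line 12, IndexError.
Call chain: main -> pick_anchor([10, 2, 10, 7, 12, 11]) (called at line 36) -> gauge_drift([10, 2, 10, 7, 12, 11]) (called at line 18).
First divergence: position 4 — the faulty run's log ends after 3 lines; the working version continues with 'gauge_drift returns 12'.
Intended log window:
  2: enter pick_anchor with 6 values
  3: enter gauge_drift with 6 values
  4: gauge_drift returns 12
  5: intermediate pair 12, 2
Execution walk:
  (no call completed)
Log line origins:
  1: from main, line 35
  2: from pick_anchor, line 17
  3: from gauge_drift, line 8
A correct fix: line 12: replace `data[acc]` with `data[mark]`.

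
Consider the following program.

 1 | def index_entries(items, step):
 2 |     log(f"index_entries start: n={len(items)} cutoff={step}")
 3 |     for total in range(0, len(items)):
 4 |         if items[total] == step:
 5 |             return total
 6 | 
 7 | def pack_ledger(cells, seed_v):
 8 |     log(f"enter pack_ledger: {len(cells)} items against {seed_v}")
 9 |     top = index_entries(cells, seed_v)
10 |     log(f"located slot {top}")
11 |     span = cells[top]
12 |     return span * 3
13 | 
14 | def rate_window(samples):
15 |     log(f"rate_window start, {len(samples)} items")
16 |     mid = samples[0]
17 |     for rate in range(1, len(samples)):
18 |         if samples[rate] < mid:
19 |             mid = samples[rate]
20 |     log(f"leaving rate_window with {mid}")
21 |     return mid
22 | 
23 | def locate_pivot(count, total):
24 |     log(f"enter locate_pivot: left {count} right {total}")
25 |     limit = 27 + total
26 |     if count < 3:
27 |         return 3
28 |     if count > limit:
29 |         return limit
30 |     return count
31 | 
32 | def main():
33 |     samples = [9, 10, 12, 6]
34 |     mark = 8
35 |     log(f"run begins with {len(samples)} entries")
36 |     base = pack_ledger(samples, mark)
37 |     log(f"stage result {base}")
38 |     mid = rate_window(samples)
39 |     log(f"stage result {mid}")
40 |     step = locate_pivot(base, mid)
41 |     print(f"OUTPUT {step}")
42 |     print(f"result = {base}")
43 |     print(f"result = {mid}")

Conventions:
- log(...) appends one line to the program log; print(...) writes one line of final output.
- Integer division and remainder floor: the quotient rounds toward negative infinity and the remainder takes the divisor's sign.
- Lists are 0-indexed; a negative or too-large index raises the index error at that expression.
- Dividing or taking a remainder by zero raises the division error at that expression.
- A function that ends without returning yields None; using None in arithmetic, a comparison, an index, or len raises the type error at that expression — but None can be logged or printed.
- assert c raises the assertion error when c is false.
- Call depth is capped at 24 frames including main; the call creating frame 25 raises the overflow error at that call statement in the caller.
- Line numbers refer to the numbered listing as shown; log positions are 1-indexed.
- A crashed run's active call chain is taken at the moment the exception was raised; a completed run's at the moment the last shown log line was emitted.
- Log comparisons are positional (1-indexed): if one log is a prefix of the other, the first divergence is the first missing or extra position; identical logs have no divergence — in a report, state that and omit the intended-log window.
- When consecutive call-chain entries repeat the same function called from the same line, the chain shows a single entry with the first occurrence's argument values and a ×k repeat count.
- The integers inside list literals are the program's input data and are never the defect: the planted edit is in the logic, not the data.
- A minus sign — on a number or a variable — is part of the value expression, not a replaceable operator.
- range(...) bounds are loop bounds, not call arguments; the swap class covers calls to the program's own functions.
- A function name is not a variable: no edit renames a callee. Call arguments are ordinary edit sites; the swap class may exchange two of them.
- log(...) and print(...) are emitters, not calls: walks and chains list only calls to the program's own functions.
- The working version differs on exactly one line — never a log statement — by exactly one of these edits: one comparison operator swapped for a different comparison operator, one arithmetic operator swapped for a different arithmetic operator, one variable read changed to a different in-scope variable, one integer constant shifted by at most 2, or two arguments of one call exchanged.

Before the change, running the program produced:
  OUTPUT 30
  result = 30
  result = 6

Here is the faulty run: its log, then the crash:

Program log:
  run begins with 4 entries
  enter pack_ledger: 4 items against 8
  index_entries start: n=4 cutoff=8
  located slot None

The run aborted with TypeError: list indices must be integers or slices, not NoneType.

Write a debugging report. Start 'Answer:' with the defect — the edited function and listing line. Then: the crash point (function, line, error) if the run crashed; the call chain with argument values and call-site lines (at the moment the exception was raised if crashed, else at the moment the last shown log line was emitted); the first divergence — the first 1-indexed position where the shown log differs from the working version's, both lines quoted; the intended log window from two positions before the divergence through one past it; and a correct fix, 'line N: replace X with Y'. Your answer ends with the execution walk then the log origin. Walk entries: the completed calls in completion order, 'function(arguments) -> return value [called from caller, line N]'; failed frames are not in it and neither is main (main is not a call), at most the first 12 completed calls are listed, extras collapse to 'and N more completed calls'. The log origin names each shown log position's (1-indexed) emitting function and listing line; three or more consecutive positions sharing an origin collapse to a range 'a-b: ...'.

Answer: the defect is in main at line 34.
Core observation: At log position 2 the runs split — shown 'enter pack_ledger: 4 items against 8', but the working version logs 'enter pack_ledger: 4 items against 10'.
Crash: pack_ledger, line 11, TypeError.
Call chain: main -> pack_ledger([9, 10, 12, 6], 8) (called at line 36).
First divergence: position 2 — the shown line 'enter pack_ledger: 4 items against 8' should read 'enter pack_ledger: 4 items against 10'.
Intended log window:
  1: run begins with 4 entries
  2: enter pack_ledger: 4 items against 10
  3: index_entries start: n=4 cutoff=10
Execution walk:
  index_entries([9, 10, 12, 6], 8) -> None  [called from pack_ledger, line 9]
Log origin:
  1: emitted by main (line 35)
  2: emitted by pack_ledger (line 8)
  3: emitted by index_entries (line 2)
  4: emitted by pack_ledger (line 10)
A correct fix: line 34: replace `8` with `10`.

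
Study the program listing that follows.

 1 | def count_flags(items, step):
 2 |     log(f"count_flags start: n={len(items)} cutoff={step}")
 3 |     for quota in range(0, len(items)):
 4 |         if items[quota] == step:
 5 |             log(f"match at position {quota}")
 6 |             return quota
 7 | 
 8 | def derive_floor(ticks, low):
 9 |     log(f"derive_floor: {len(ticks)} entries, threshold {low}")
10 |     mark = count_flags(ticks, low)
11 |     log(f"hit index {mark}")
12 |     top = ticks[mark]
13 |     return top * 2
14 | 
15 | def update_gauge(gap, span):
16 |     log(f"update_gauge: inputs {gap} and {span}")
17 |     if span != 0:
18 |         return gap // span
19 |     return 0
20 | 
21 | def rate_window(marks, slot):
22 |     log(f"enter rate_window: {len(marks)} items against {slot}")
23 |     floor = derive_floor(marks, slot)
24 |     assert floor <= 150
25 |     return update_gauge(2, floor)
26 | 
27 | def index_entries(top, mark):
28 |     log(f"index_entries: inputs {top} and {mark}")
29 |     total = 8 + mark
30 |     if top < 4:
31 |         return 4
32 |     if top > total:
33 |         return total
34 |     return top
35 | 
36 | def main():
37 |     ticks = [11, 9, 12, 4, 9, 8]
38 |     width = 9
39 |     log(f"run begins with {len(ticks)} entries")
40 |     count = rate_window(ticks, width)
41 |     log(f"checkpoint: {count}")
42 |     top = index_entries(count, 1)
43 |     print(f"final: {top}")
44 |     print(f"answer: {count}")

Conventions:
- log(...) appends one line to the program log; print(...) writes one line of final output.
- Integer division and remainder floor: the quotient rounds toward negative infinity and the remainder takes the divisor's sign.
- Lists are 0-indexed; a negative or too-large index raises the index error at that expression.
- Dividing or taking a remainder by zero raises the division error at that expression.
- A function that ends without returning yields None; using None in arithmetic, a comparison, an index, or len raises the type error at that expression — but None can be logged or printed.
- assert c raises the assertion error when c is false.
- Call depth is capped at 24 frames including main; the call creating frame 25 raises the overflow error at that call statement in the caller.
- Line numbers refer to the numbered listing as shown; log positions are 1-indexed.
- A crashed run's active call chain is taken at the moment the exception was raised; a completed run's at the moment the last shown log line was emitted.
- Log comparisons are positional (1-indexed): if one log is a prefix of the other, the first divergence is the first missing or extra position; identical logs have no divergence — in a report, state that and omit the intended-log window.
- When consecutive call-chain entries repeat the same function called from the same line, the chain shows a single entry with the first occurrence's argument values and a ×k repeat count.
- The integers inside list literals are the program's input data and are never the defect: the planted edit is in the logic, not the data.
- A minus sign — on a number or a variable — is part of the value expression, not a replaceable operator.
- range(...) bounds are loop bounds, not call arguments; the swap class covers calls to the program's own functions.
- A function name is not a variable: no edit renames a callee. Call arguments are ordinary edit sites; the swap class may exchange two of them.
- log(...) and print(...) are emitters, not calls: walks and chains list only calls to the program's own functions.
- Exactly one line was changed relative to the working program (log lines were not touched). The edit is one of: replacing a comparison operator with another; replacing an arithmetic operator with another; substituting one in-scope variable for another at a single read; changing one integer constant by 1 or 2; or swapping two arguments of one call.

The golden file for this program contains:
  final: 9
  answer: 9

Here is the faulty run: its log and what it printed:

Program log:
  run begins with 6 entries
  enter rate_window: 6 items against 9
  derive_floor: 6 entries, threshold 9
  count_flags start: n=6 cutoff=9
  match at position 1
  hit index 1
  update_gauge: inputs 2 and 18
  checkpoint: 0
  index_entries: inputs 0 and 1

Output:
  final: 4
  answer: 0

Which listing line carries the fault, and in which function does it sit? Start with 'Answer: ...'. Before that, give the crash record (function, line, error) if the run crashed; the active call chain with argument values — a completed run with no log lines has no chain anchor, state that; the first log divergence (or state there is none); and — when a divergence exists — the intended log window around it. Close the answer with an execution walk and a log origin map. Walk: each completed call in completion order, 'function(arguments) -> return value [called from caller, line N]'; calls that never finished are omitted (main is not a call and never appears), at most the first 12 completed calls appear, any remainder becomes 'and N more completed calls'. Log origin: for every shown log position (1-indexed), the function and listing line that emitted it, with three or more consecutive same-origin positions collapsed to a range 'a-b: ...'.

Answer: the defect is in rate_window at line 25.
Key observation: The earliest visible damage is log position 7 — 'update_gauge: inputs 2 and 18' rather than the intended 'update_gauge: inputs 18 and 2'.
Call chain: main -> index_entries(0, 1) (called at line 42).
First divergence: position 7 — shown 'update_gauge: inputs 2 and 18', intended 'update_gauge: inputs 18 and 2'.
Intended log window:
  5: match at position 1
  6: hit index 1
  7: update_gauge: inputs 18 and 2
  8: checkpoint: 9
Execution walk:
  count_flags([11, 9, 12, 4, 9, 8], 9) -> 1  [called from derive_floor, line 10]
  derive_floor([11, 9, 12, 4, 9, 8], 9) -> 18  [called from rate_window, line 23]
  update_gauge(2, 18) -> 0  [called from rate_window, line 25]
  rate_window([11, 9, 12, 4, 9, 8], 9) -> 0  [called from main, line 40]
  index_entries(0, 1) -> 4  [called from main, line 42]
Log origin:
  1: from main, line 39
  2: from rate_window, line 22
  3: from derive_floor, line 9
  4: from count_flags, line 2
  5: from count_flags, line 5
  6: from derive_floor, line 11
  7: from update_gauge, line 16
  8: from main, line 41
  9: from index_entries, line 28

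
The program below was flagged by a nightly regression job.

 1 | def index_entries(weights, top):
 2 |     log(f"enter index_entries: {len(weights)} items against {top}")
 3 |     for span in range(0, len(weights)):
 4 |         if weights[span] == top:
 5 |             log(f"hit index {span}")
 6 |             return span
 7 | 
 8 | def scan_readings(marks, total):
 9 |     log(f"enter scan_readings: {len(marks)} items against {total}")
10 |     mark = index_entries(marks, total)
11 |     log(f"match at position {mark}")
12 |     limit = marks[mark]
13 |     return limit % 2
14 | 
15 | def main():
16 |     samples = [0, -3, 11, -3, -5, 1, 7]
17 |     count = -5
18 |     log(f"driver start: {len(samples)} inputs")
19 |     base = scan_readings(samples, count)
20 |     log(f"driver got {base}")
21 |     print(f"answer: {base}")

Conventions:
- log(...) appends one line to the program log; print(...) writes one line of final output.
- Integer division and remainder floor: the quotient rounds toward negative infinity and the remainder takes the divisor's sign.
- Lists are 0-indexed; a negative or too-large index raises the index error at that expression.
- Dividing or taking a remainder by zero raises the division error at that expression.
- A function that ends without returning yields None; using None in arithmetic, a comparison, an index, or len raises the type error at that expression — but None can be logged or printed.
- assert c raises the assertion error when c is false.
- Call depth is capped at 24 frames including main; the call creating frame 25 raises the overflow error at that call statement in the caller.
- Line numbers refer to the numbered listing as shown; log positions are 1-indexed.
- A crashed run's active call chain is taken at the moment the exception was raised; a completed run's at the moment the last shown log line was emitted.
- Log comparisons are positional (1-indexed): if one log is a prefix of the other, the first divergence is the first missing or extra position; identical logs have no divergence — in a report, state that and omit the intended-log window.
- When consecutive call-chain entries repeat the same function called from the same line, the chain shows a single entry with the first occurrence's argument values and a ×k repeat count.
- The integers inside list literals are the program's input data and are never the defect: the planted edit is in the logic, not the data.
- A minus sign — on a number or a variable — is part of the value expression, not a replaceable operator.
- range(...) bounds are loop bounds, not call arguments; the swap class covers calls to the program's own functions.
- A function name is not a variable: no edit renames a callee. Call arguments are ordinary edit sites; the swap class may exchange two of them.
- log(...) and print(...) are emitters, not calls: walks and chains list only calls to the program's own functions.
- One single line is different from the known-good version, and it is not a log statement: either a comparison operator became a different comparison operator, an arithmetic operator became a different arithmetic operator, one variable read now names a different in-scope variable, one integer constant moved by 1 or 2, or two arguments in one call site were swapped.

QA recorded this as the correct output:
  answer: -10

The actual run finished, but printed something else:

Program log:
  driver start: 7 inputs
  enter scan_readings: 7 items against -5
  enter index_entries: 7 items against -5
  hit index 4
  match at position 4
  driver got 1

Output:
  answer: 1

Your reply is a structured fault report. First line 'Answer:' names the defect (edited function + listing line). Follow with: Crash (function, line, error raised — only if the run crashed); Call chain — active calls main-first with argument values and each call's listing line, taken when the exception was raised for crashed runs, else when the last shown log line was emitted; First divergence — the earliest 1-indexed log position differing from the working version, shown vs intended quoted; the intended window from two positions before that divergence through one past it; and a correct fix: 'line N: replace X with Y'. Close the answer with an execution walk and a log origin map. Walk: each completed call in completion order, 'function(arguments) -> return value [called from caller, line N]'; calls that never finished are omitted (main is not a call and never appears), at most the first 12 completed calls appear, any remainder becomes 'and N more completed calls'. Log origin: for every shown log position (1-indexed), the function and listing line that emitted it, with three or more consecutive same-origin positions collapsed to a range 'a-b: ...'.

Answer: the defect is in scan_readings at line 13.
Key observation: The log first diverges at position 6: the faulty run prints 'driver got 1' where the working version prints 'driver got -10'.
Call chain: main.
First divergence: at position 6 the run shows 'driver got 1' where the working version logs 'driver got -10'.
Intended log window:
  4: hit index 4
  5: match at position 4
  6: driver got -10
Execution walk:
  index_entries([0, -3, 11, -3, -5, 1, 7], -5) -> 4  [called from scan_readings, line 10]
  scan_readings([0, -3, 11, -3, -5, 1, 7], -5) -> 1  [called from main, line 19]
Origin of each log line:
  1: from main, line 18
  2: from scan_readings, line 9
  3: from index_entries, line 2
  4: from index_entries, line 5
  5: from scan_readings, line 11
  6: from main, line 20
A correct fix: line 13: replace `%` with `*`.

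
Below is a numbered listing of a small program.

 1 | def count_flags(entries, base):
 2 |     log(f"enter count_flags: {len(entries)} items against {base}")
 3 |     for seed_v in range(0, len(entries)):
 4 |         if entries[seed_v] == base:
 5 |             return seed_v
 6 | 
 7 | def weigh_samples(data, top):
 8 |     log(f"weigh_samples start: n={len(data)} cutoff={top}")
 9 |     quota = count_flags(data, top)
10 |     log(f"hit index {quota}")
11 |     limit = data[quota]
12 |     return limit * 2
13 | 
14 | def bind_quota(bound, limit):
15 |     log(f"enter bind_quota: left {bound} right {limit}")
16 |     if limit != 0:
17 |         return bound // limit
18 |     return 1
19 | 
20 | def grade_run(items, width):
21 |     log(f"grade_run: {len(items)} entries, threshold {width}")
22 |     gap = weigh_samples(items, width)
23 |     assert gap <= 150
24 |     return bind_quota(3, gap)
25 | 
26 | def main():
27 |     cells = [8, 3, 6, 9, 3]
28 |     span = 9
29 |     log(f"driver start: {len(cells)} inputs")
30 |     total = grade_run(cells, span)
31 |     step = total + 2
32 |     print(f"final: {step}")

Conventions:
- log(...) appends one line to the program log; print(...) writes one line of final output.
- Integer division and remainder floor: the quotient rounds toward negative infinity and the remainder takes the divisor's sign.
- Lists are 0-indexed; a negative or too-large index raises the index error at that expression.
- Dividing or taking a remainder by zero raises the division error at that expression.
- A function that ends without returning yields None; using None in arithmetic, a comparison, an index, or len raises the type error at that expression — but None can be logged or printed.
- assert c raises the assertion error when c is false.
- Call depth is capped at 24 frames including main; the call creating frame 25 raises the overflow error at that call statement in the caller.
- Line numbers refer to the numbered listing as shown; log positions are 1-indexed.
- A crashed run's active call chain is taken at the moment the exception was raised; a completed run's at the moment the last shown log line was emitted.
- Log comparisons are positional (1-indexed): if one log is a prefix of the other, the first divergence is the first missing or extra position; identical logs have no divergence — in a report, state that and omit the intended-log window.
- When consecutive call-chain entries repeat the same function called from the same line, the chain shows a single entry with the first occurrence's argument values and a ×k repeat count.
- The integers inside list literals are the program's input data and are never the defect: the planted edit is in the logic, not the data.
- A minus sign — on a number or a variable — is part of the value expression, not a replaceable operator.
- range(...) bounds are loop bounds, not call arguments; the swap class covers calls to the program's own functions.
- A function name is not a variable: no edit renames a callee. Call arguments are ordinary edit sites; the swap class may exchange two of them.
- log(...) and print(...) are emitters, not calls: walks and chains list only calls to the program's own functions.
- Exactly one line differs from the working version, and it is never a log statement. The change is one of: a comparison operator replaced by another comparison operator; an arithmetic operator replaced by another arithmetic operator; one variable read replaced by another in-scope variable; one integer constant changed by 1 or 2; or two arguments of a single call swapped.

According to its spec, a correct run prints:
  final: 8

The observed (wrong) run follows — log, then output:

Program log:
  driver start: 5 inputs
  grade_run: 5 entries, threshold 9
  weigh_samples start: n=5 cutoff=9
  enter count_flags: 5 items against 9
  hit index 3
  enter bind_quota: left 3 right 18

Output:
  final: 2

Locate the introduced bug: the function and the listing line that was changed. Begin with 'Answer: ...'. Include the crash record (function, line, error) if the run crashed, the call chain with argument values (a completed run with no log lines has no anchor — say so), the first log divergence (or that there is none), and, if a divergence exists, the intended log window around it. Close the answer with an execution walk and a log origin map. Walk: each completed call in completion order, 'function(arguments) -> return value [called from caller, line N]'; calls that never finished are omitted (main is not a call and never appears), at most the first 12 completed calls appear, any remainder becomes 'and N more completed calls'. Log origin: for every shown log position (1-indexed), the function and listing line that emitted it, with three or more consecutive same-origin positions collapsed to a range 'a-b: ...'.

Answer: the defect is in grade_run at line 24.
Key fact: The log first diverges at position 6: the faulty run prints 'enter bind_quota: left 3 right 18' where the working version prints 'enter bind_quota: left 18 right 3'.
Call chain: main -> grade_run([8, 3, 6, 9, 3], 9) (called at line 30) -> bind_quota(3, 18) (called at line 24).
First divergence: position 6 — shown 'enter bind_quota: left 3 right 18', intended 'enter bind_quota: left 18 right 3'.
Intended log window:
  4: enter count_flags: 5 items against 9
  5: hit index 3
  6: enter bind_quota: left 18 right 3
Execution walk:
  count_flags([8, 3, 6, 9, 3], 9) -> 3  [called from weigh_samples, line 9]
  weigh_samples([8, 3, 6, 9, 3], 9) -> 18  [called from grade_run, line 22]
  bind_quota(3, 18) -> 0  [called from grade_run, line 24]
  grade_run([8, 3, 6, 9, 3], 9) -> 0  [called from main, line 30]
Log origin:
  1 — main, line 29
  2 — grade_run, line 21
  3 — weigh_samples, line 8
  4 — count_flags, line 2
  5 — weigh_samples, line 10
  6 — bind_quota, line 15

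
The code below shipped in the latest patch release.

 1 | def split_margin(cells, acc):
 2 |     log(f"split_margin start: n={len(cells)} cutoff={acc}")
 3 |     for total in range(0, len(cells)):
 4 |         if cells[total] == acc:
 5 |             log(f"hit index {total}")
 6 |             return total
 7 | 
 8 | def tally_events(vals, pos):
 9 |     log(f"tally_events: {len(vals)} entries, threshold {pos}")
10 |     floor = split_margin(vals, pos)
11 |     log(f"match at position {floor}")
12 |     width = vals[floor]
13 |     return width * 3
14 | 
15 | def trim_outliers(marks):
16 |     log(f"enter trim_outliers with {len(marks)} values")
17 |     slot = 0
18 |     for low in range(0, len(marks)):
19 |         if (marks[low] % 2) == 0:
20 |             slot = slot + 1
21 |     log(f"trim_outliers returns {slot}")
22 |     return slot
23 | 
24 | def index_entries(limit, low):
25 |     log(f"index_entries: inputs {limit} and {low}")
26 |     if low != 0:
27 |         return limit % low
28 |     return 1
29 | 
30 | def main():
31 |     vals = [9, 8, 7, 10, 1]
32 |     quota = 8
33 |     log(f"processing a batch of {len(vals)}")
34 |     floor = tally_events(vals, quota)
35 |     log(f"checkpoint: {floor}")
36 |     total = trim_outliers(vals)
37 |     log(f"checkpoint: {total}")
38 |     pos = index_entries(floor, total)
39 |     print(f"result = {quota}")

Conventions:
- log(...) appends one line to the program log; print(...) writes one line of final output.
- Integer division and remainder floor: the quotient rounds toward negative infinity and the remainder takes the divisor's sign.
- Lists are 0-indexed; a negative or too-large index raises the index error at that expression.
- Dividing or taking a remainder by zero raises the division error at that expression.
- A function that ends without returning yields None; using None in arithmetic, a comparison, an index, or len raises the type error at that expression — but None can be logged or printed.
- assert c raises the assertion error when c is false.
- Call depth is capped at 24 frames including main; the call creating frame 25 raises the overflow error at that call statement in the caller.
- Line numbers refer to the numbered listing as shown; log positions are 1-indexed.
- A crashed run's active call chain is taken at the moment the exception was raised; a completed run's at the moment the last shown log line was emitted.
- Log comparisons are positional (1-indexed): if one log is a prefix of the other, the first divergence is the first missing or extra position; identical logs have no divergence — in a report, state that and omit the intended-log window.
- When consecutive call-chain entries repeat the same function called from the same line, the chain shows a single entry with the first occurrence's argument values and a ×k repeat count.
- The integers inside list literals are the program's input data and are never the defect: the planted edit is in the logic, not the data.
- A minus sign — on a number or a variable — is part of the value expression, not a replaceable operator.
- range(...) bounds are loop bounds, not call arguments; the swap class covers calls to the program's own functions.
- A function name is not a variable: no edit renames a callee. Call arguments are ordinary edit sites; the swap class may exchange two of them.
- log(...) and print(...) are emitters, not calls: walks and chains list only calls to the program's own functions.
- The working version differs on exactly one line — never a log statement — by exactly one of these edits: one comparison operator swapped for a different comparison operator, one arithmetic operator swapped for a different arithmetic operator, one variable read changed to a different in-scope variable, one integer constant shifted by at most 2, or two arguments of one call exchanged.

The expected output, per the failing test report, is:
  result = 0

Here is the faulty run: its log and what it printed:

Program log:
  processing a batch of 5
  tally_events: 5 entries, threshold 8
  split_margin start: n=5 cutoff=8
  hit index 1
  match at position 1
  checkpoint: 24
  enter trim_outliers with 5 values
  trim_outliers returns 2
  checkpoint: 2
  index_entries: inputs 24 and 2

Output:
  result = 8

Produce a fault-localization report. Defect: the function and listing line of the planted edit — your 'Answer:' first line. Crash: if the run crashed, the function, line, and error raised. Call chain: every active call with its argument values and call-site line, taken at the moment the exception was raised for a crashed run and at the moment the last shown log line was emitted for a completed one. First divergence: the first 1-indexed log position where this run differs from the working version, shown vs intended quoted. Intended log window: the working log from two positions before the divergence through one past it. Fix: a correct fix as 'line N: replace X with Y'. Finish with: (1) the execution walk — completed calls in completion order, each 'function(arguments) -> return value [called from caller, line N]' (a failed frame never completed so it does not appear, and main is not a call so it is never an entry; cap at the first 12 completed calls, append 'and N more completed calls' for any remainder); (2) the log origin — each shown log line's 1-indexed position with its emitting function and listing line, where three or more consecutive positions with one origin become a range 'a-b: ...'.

Answer: the defect is in main at line 39.
Key observation: Every logged value matches the working version; the printed result is what differs.
Call chain: main -> index_entries(24, 2) (called at line 38).
First divergence: there is none — every log position agrees.
Execution walk:
  split_margin([9, 8, 7, 10, 1], 8) -> 1  [called from tally_events, line 10]
  tally_events([9, 8, 7, 10, 1], 8) -> 24  [called from main, line 34]
  trim_outliers([9, 8, 7, 10, 1]) -> 2  [called from main, line 36]
  index_entries(24, 2) -> 0  [called from main, line 38]
Log origins:
  1: from main, line 33
  2: from tally_events, line 9
  3: from split_margin, line 2
  4: from split_margin, line 5
  5: from tally_events, line 11
  6: from main, line 35
  7: from trim_outliers, line 16
  8: from trim_outliers, line 21
  9: from main, line 37
  10: from index_entries, line 25
A correct fix: line 39: replace `quota` with `pos`.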